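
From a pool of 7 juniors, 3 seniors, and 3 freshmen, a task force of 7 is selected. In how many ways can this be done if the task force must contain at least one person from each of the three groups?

Unrestricted: C(13,7) = 1716 ways to pick any 7 of the 13.
Subtract selections that omit an entire group: no juniors → C(6,7) = 0; no seniors → C(10,7) = 120; no freshmen → C(10,7) = 120.
Add back selections omitting two groups (i.e. drawn from a single group): C(7,7) + C(3,7) + C(3,7) = 1.
By inclusion–exclusion: 1716 − 240 + 1 = 1477.

1477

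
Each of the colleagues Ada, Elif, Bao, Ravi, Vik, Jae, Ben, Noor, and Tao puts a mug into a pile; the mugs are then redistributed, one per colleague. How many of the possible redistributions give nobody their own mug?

Count assignments avoiding every fixed point. For any j of the 9 colleagues fixed to their own mug, the other 9−j can be arranged in (9−j)! ways.
By inclusion–exclusion this is Σ_{j=0}^{9} (−1)^j C(9,j)·(9−j)!.
Computing: 362880 − 362880 + 181440 − 60480 + 15120 − 3024 + 504 − 72 + 9 − 1 = 133496.

133496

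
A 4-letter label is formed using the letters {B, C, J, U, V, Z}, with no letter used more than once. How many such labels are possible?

This is a permutation of 4 out of 6: P(6,4) = 6!/2!.
6 × 5 × 4 × 3 = 360.

360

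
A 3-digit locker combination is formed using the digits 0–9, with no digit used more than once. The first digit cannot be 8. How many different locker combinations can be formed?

The first digit has 10−1 = 9 choices (anything except 8).
The remaining 2 digits are filled from the other 9 symbols without repetition: 9 × 8 = 72.
Total: 9 × 72 = 648.

648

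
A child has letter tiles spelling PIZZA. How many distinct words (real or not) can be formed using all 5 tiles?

60

PIZZA has 5 letters with Z appearing twice.
Dividing 5! = 120 by 2! = 2 for the repeated letters gives 60.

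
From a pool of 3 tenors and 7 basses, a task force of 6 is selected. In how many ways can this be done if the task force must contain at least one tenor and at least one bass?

203

Unrestricted: C(10,6) = 210 ways to pick any 6 of the 10.
Subtract selections that omit an entire group: no tenors → C(7,6) = 7; no basses → C(3,6) = 0.
Both groups omitted at once is impossible, so 210 − 7 = 203.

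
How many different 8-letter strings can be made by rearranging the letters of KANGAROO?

10080

The 8 letters of KANGAROO have repeats: A appearing twice and O appearing twice.
Dividing 8! = 40320 by 2!·2! = 4 for the repeated letters gives 10080.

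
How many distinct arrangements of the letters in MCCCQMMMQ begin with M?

With the first slot taken by M, it remains to arrange the other 8 letters (CCCQMMMQ).
Those 8 letters have C appearing 3 times, M appearing 3 times, and Q appearing twice, giving (8)!/(3!·3!·2!) = 560.

560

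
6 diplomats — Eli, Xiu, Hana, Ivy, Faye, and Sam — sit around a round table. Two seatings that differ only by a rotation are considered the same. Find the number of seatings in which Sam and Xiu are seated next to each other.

Glue Sam and Xiu into a block (2 internal orders). Seating 5 units around a circle gives (4)! arrangements.
So 2 × (4)! = 2 × 24 = 48.

48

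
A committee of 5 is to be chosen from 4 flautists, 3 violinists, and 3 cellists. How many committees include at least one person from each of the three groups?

204

With no constraint there are C(10,5) = 252 possible selections.
Selections missing a whole group: no flautists → C(6,5) = 6; no violinists → C(7,5) = 21; no cellists → C(7,5) = 21.
Add back selections omitting two groups (i.e. drawn from a single group): C(4,5) + C(3,5) + C(3,5) = 0.
By inclusion–exclusion: 252 − 48 + 0 = 204.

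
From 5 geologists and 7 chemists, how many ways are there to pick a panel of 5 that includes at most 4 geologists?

Split by how many geologists are chosen (0 through 4).
Sum: C(5,0)·C(7,5) + C(5,1)·C(7,4) + C(5,2)·C(7,3) + C(5,3)·C(7,2) + C(5,4)·C(7,1) = 21 + 175 + 350 + 210 + 35 = 791.

791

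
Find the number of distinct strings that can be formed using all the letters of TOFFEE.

Letter multiplicities in TOFFEE: E×2, F×2, O×1, T×1.
The number of distinct arrangements is 6!/(2!·2!) = 720/4 = 180.

180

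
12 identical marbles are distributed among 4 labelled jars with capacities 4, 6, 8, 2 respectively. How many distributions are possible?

By stars and bars, unrestricted non-negative solutions to x_1+…+x_4 = 12 number C(12+3,3) = 455.
Subtract solutions that violate a single cap (substitute x_i' = x_i − (cap_i+1)): x_1 ≥ 5 gives C(10,3) = 120; x_2 ≥ 7 gives C(8,3) = 56; x_3 ≥ 9 gives C(6,3) = 20; x_4 ≥ 3 gives C(12,3) = 220. Together 416.
Add back pairs where two caps are both exceeded: 1 + 0 + 35 + 0 + 10 + 1 = 47.
By inclusion–exclusion the count is 455 − 416 + 47 = 86.

86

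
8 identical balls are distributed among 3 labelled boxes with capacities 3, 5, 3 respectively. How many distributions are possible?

10

By stars and bars, unrestricted non-negative solutions to x_1+…+x_3 = 8 number C(8+2,2) = 45.
Subtract solutions that violate a single cap (substitute x_i' = x_i − (cap_i+1)): x_1 ≥ 4 gives C(6,2) = 15; x_2 ≥ 6 gives C(4,2) = 6; x_3 ≥ 4 gives C(6,2) = 15. Together 36.
Add back pairs where two caps are both exceeded: 0 + 1 + 0 = 1.
By inclusion–exclusion the count is 45 − 36 + 1 = 10.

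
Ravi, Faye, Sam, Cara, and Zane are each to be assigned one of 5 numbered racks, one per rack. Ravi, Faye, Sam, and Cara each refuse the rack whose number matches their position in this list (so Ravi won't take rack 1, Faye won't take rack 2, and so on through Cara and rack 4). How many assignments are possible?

Let Aᵢ (for 1 ≤ i ≤ 4) be the placements that put person i in their forbidden rack. Any j of these fix j positions, leaving (5−j)! ways to fill the rest, and there are C(4,j) ways to pick which j.
By inclusion–exclusion, the number of valid placements is Σ_{j=0}^{4} (−1)^j C(4,j)·(5−j)!.
Computing: 120 − 96 + 36 − 8 + 1 = 53.

53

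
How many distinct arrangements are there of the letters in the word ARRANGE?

Letter multiplicities in ARRANGE: A×2, E×1, G×1, N×1, R×2.
So there are 7! / (2!·2!) = 1260 distinguishable arrangements.

1260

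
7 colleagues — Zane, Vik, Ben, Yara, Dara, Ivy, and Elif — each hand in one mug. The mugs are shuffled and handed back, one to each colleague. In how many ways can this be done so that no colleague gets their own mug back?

This is the derangement count D_7: permutations of 7 items with no fixed point.
By inclusion–exclusion this is Σ_{j=0}^{7} (−1)^j C(7,j)·(7−j)!.
Computing: 5040 − 5040 + 2520 − 840 + 210 − 42 + 7 − 1 = 1854.

1854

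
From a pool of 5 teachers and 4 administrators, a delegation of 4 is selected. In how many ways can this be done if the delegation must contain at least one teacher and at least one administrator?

120

With no constraint there are C(9,4) = 126 possible selections.
Selections missing a whole group: no teachers → C(4,4) = 1; no administrators → C(5,4) = 5.
Both groups omitted at once is impossible, so 126 − 6 = 120.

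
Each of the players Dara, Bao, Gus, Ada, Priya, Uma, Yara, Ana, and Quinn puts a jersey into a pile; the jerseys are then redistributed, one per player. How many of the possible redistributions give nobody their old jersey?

133496

Let Aᵢ be the assignments in which player i gets their old jersey. We want the size of the complement of A₁∪…∪A_9.
By inclusion–exclusion this is Σ_{j=0}^{9} (−1)^j C(9,j)·(9−j)!.
Computing: 362880 − 362880 + 181440 − 60480 + 15120 − 3024 + 504 − 72 + 9 − 1 = 133496.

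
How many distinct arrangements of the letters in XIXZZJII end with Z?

420

With the last slot taken by Z, it remains to arrange the other 7 letters (XIXZJII).
Those 7 letters have I appearing 3 times and X appearing twice, giving (7)!/(3!·2!) = 420.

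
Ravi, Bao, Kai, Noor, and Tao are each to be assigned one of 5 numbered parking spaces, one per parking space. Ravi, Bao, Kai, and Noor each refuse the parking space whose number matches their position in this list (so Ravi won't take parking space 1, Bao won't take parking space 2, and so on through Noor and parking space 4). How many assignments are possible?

53

Let Aᵢ (for 1 ≤ i ≤ 4) be the placements that put person i in their forbidden parking space. Any j of these fix j positions, leaving (5−j)! ways to fill the rest, and there are C(4,j) ways to pick which j.
By inclusion–exclusion, the number of valid placements is Σ_{j=0}^{4} (−1)^j C(4,j)·(5−j)!.
Computing: 120 − 96 + 36 − 8 + 1 = 53.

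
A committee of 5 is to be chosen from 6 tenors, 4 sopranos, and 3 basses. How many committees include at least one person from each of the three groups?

894

Unrestricted: C(13,5) = 1287 ways to pick any 5 of the 13.
Selections missing a whole group: no tenors → C(7,5) = 21; no sopranos → C(9,5) = 126; no basses → C(10,5) = 252.
Add back selections omitting two groups (i.e. drawn from a single group): C(6,5) + C(4,5) + C(3,5) = 6.
By inclusion–exclusion: 1287 − 399 + 6 = 894.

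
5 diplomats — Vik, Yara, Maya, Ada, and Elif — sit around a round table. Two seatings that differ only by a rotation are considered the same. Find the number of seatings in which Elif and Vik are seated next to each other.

Treat {Elif, Vik} as one unit (2 internal orders) and seat the resulting 4 units around the table: (3)! circular arrangements.
So 2 × (3)! = 2 × 6 = 12.

12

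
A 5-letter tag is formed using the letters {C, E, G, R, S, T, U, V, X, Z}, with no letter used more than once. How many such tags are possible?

This is a permutation of 5 out of 10: P(10,5) = 10!/5!.
That product is 10 × 9 × 8 × 7 × 6 = 30240.

30240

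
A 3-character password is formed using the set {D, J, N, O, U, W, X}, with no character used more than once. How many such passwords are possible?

This is a permutation of 3 out of 7: P(7,3) = 7!/4!.
That product is 7 × 6 × 5 = 210.

210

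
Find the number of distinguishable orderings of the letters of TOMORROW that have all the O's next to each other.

360

Treat the 3 copies of O as a single block. The multiset to arrange is then {OOO, M, R, R, T, W}, 6 items in all.
That gives (6)!/(2!) = 360 arrangements.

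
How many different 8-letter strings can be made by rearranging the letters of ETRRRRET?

420

Letter multiplicities in ETRRRRET: E×2, R×4, T×2.
The number of distinct arrangements is 8!/(4!·2!·2!) = 40320/96 = 420.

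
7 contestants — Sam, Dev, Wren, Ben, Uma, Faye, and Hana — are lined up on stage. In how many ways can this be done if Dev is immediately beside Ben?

1440

Place the 5 others and the Dev-Ben pair as 6 objects in a line; the pair has 2 internal arrangements.
So the count is 2·(6)! = 1440.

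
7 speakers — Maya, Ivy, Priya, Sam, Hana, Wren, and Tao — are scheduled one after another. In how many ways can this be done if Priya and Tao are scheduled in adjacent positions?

1440

Treat {Priya, Tao} as a single unit. There are 6 units to order, and the pair itself can be ordered 2 ways.
So the count is 2·(6)! = 1440.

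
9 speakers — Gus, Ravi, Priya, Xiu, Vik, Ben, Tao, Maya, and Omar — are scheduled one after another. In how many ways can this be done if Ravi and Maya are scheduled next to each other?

Place the 7 others and the Ravi-Maya pair as 8 objects in a line; the pair has 2 internal arrangements.
So the count is 2·(8)! = 80640.

80640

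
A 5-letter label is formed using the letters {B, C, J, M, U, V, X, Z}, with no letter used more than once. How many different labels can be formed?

With no repetition, fill the 5 letters in order: 8 choices, then 7, down to 4.
8 × 7 × 6 × 5 × 4 = 6720.

6720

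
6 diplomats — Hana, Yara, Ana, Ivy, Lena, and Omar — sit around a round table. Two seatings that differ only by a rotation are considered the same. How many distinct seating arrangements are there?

120

Around a circle, 6 distinct people have 6!/6 = (5)! = 120 rotationally distinct seatings.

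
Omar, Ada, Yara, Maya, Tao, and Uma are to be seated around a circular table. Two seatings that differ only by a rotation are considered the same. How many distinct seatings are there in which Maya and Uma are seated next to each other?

Treat {Maya, Uma} as one unit (2 internal orders) and seat the resulting 5 units around the table: (4)! circular arrangements.
So 2 × (4)! = 2 × 24 = 48.

48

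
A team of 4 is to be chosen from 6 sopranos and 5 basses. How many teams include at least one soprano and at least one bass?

310

With no constraint there are C(11,4) = 330 possible selections.
Selections missing a whole group: no sopranos → C(5,4) = 5; no basses → C(6,4) = 15.
Both groups omitted at once is impossible, so 330 − 20 = 310.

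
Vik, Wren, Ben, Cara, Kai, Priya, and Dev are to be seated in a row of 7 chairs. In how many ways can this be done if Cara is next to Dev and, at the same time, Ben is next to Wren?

480

Treat {Cara,Dev} as one block (2 orders) and {Ben,Wren} as another (2 orders).
That leaves 5 units to arrange: 2 × 2 × 5! = 4 × 120 = 480.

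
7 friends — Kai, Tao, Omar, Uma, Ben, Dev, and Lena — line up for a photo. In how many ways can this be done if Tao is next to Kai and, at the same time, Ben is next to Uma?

480

Treat {Tao,Kai} as one block (2 orders) and {Ben,Uma} as another (2 orders).
That leaves 5 units to arrange: 2 × 2 × 5! = 4 × 120 = 480.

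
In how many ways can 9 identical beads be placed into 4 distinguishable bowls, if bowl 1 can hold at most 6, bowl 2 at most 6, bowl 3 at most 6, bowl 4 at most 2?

Ignoring the caps, the number of non-negative solutions to x_1+…+x_4 = 9 is C(12,3) = 220.
Subtract solutions that violate a single cap (substitute x_i' = x_i − (cap_i+1)): x_1 ≥ 7 gives C(5,3) = 10; x_2 ≥ 7 gives C(5,3) = 10; x_3 ≥ 7 gives C(5,3) = 10; x_4 ≥ 3 gives C(9,3) = 84. Together 114.
No two caps can be exceeded simultaneously, so the pair terms are all 0.
By inclusion–exclusion the count is 220 − 114 + 0 = 106.

106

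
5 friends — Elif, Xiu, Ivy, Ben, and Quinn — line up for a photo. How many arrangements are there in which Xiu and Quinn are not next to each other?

There are 5! = 120 arrangements in all. If Xiu and Quinn are adjacent, merging them into one block gives 2·(4)! = 48 arrangements.
So 120 − 48 = 72 arrangements keep them apart.

72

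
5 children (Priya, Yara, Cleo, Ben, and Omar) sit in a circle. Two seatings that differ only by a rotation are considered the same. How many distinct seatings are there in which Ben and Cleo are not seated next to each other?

12

Without the restriction there are (4)! = 24 seatings.
Seatings with Ben beside Cleo: treat them as a block with 2 internal orders, giving 2 × (3)! = 12.
Subtracting, 24 − 12 = 12.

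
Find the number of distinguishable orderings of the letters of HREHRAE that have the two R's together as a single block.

180

Treat the 2 copies of R as a single block. The multiset to arrange is then {RR, A, E, E, H, H}, 6 items in all.
That gives (6)!/(2!·2!) = 180 arrangements.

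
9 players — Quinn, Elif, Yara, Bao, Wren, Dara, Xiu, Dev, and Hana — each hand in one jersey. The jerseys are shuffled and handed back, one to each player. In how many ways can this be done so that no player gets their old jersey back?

Let Aᵢ be the assignments in which player i gets their old jersey. We want the size of the complement of A₁∪…∪A_9.
By inclusion–exclusion this is Σ_{j=0}^{9} (−1)^j C(9,j)·(9−j)!.
Computing: 362880 − 362880 + 181440 − 60480 + 15120 − 3024 + 504 − 72 + 9 − 1 = 133496.

133496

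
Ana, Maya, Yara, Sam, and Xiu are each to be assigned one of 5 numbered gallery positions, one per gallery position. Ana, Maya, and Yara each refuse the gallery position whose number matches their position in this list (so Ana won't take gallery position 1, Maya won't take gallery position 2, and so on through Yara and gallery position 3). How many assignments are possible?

64

Let Aᵢ (for i ∈ {1, 2, 3}) be the placements that put person i in their forbidden gallery position. Any j of these fix j positions, leaving (5−j)! ways to fill the rest, and there are C(3,j) ways to pick which j.
By inclusion–exclusion, the number of valid placements is Σ_{j=0}^{3} (−1)^j C(3,j)·(5−j)!.
Computing: 120 − 72 + 18 − 2 = 64.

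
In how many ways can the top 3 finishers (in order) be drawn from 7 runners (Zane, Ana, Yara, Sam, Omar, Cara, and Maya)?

This is an ordered selection of 3 from 7: P(7,3).
That gives 7 × 6 × 5 = 210.

210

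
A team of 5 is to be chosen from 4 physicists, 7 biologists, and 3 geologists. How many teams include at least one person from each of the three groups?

1288

With no constraint there are C(14,5) = 2002 possible selections.
Subtract selections that omit an entire group: no physicists → C(10,5) = 252; no biologists → C(7,5) = 21; no geologists → C(11,5) = 462.
Add back selections omitting two groups (i.e. drawn from a single group): C(4,5) + C(7,5) + C(3,5) = 21.
By inclusion–exclusion: 2002 − 735 + 21 = 1288.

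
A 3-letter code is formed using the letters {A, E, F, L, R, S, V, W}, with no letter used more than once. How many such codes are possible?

336

With no repetition, fill the 3 letters in order: 8 choices, then 7, down to 6.
8 × 7 × 6 = 336.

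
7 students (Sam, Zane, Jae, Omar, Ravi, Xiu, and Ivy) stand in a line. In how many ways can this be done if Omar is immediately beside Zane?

Glue Omar and Zane into one block (2 internal orders), leaving 6 units to arrange in a row.
That gives 2 × 6! = 2 × 720 = 1440.

1440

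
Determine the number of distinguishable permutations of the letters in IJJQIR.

180

IJJQIR has 6 letters with I appearing twice and J appearing twice.
The number of distinct arrangements is 6!/(2!·2!) = 720/4 = 180.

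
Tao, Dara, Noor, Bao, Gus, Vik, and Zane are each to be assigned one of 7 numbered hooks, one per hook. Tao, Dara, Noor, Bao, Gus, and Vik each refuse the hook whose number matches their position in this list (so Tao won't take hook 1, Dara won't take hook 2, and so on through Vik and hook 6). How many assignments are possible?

Let Aᵢ (for 1 ≤ i ≤ 6) be the placements that put person i in their forbidden hook. Any j of these fix j positions, leaving (7−j)! ways to fill the rest, and there are C(6,j) ways to pick which j.
By inclusion–exclusion, the number of valid placements is Σ_{j=0}^{6} (−1)^j C(6,j)·(7−j)!.
Computing: 5040 − 4320 + 1800 − 480 + 90 − 12 + 1 = 2119.

2119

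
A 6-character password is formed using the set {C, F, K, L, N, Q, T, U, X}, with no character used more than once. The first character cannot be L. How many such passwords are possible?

The first character has 9−1 = 8 choices (anything except L).
The remaining 5 characters are filled from the other 8 symbols without repetition: 8 × 7 × 6 × 5 × 4 = 6720.
Total: 8 × 6720 = 53760.

53760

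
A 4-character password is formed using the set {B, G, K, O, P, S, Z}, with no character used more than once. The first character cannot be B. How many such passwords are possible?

720

The first character has 7−1 = 6 choices (anything except B).
The remaining 3 characters are filled from the other 6 symbols without repetition: 6 × 5 × 4 = 120.
Total: 6 × 120 = 720.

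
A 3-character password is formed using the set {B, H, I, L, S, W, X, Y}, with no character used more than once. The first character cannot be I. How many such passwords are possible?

The first character has 8−1 = 7 choices (anything except I).
The remaining 2 characters are filled from the other 7 symbols without repetition: 7 × 6 = 42.
Total: 7 × 42 = 294.

294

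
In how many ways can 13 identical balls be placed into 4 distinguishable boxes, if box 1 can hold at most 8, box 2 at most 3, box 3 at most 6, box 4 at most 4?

106

Ignoring the caps, the number of non-negative solutions to x_1+…+x_4 = 13 is C(16,3) = 560.
Subtract solutions that violate a single cap (substitute x_i' = x_i − (cap_i+1)): x_1 ≥ 9 gives C(7,3) = 35; x_2 ≥ 4 gives C(12,3) = 220; x_3 ≥ 7 gives C(9,3) = 84; x_4 ≥ 5 gives C(11,3) = 165. Together 504.
Add back pairs where two caps are both exceeded: 1 + 0 + 0 + 10 + 35 + 4 = 50.
By inclusion–exclusion the count is 560 − 504 + 50 = 106.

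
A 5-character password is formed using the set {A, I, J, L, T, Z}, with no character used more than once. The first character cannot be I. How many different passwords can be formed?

600

The first character has 6−1 = 5 choices (anything except I).
The remaining 4 characters are filled from the other 5 symbols without repetition: 5 × 4 × 3 × 2 = 120.
Total: 5 × 120 = 600.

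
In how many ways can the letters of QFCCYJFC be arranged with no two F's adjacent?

There are 8!/(3!·2!) = 3360 arrangements of QFCCYJFC in total.
If the two F's are adjacent, glue them into one block, leaving 7 items to arrange: (7)!/(3!) = 840 ways.
Hence 3360 − 840 = 2520.

2520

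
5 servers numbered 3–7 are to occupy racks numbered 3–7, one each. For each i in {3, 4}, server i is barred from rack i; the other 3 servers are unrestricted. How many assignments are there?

78

Let Aᵢ (for i ∈ {3, 4}) be the placements that put server i in its forbidden rack. Any j of these fix j positions, leaving (5−j)! ways to fill the rest, and there are C(2,j) ways to pick which j.
By inclusion–exclusion, the number of valid placements is Σ_{j=0}^{2} (−1)^j C(2,j)·(5−j)!.
Computing: 120 − 48 + 6 = 78.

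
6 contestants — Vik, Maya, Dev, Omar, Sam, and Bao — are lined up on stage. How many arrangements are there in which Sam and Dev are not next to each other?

There are 6! = 720 arrangements in all. If Sam and Dev are adjacent, merging them into one block gives 2·(5)! = 240 arrangements.
Complementary counting: 720 − 240 = 480.

480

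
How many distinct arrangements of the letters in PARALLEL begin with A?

Fix A in the first position and arrange the remaining 7 letters.
Those 7 letters have L appearing 3 times, giving (7)!/(3!) = 840.

840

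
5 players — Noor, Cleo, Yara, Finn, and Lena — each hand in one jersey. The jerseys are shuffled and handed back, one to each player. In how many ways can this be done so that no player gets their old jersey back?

44

Count assignments avoiding every fixed point. For any j of the 5 players fixed to their old jersey, the other 5−j can be arranged in (5−j)! ways.
By inclusion–exclusion this is Σ_{j=0}^{5} (−1)^j C(5,j)·(5−j)!.
Computing: 120 − 120 + 60 − 20 + 5 − 1 = 44.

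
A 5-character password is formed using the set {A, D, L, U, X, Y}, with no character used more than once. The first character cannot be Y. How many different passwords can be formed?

The first character has 6−1 = 5 choices (anything except Y).
The remaining 4 characters are filled from the other 5 symbols without repetition: 5 × 4 × 3 × 2 = 120.
Total: 5 × 120 = 600.

600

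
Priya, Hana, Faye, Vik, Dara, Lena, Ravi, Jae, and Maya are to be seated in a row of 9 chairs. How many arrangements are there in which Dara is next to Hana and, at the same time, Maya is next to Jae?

20160

Treat {Dara,Hana} as one block (2 orders) and {Maya,Jae} as another (2 orders).
That leaves 7 units to arrange: 2 × 2 × 7! = 4 × 5040 = 20160.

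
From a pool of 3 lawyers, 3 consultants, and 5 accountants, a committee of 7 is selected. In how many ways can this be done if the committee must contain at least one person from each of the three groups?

314

With no constraint there are C(11,7) = 330 possible selections.
Selections missing a whole group: no lawyers → C(8,7) = 8; no consultants → C(8,7) = 8; no accountants → C(6,7) = 0.
Add back selections omitting two groups (i.e. drawn from a single group): C(3,7) + C(3,7) + C(5,7) = 0.
By inclusion–exclusion: 330 − 16 + 0 = 314.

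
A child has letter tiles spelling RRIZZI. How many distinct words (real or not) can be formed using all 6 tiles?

90

RRIZZI has 6 letters with I appearing twice, R appearing twice, and Z appearing twice.
The number of distinct arrangements is 6!/(2!·2!·2!) = 720/8 = 90.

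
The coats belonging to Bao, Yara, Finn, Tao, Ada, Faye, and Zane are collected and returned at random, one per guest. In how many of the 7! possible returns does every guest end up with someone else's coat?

1854

This is the derangement count D_7: permutations of 7 items with no fixed point.
By inclusion–exclusion this is Σ_{j=0}^{7} (−1)^j C(7,j)·(7−j)!.
Computing: 5040 − 5040 + 2520 − 840 + 210 − 42 + 7 − 1 = 1854.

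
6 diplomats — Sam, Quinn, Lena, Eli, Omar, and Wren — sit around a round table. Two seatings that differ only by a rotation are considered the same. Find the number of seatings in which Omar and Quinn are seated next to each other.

48

Glue Omar and Quinn into a block (2 internal orders). Seating 5 units around a circle gives (4)! arrangements.
So 2 × (4)! = 2 × 24 = 48.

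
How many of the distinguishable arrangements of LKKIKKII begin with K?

140

Fix K in the first position and arrange the remaining 7 letters.
Those 7 letters have I appearing 3 times and K appearing 3 times, giving (7)!/(3!·3!) = 140.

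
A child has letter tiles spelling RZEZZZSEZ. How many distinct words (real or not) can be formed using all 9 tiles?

1512

Letter multiplicities in RZEZZZSEZ: E×2, R×1, S×1, Z×5.
So there are 9! / (5!·2!) = 1512 distinguishable arrangements.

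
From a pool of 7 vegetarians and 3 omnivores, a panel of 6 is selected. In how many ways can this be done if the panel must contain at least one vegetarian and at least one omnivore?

Total 6-person selections from all 10: C(10,6) = 210.
Subtract selections that omit an entire group: no vegetarians → C(3,6) = 0; no omnivores → C(7,6) = 7.
Both groups omitted at once is impossible, so 210 − 7 = 203.

203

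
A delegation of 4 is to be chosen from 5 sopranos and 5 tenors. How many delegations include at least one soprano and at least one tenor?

200

Total 4-person selections from all 10: C(10,4) = 210.
Selections missing a whole group: no sopranos → C(5,4) = 5; no tenors → C(5,4) = 5.
Both groups omitted at once is impossible, so 210 − 10 = 200.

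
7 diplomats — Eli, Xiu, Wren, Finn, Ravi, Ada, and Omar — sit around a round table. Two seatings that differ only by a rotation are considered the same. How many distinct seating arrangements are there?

720

Seat Eli anywhere (absorbing the rotational symmetry), then permute the other 6: (6)! = 720.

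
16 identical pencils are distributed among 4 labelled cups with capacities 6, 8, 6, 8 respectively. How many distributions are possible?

303

By stars and bars, unrestricted non-negative solutions to x_1+…+x_4 = 16 number C(16+3,3) = 969.
Subtract solutions that violate a single cap (substitute x_i' = x_i − (cap_i+1)): x_1 ≥ 7 gives C(12,3) = 220; x_2 ≥ 9 gives C(10,3) = 120; x_3 ≥ 7 gives C(12,3) = 220; x_4 ≥ 9 gives C(10,3) = 120. Together 680.
Add back pairs where two caps are both exceeded: 1 + 10 + 1 + 1 + 0 + 1 = 14.
By inclusion–exclusion the count is 969 − 680 + 14 = 303.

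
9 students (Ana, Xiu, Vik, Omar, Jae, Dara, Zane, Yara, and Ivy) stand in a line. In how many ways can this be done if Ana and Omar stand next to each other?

80640

Treat {Ana, Omar} as a single unit. There are 8 units to order, and the pair itself can be ordered 2 ways.
That gives 2 × 8! = 2 × 40320 = 80640.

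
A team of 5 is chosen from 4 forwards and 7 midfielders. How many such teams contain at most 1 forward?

161

Split by how many forwards are chosen (0 through 1).
Sum: C(4,0)·C(7,5) + C(4,1)·C(7,4) = 21 + 140 = 161.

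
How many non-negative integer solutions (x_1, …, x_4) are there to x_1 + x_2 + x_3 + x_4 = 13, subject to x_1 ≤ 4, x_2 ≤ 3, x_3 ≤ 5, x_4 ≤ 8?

86

Ignoring the caps, the number of non-negative solutions to x_1+…+x_4 = 13 is C(16,3) = 560.
Subtract solutions that violate a single cap (substitute x_i' = x_i − (cap_i+1)): x_1 ≥ 5 gives C(11,3) = 165; x_2 ≥ 4 gives C(12,3) = 220; x_3 ≥ 6 gives C(10,3) = 120; x_4 ≥ 9 gives C(7,3) = 35. Together 540.
Add back pairs where two caps are both exceeded: 35 + 10 + 0 + 20 + 1 + 0 = 66.
By inclusion–exclusion the count is 560 − 540 + 66 = 86.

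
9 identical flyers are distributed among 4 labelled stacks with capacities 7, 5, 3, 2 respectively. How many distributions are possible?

67

Ignoring the caps, the number of non-negative solutions to x_1+…+x_4 = 9 is C(12,3) = 220.
Subtract solutions that violate a single cap (substitute x_i' = x_i − (cap_i+1)): x_1 ≥ 8 gives C(4,3) = 4; x_2 ≥ 6 gives C(6,3) = 20; x_3 ≥ 4 gives C(8,3) = 56; x_4 ≥ 3 gives C(9,3) = 84. Together 164.
Add back pairs where two caps are both exceeded: 0 + 0 + 0 + 0 + 1 + 10 = 11.
By inclusion–exclusion the count is 220 − 164 + 11 = 67.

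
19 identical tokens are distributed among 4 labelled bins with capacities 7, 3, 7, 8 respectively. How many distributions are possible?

Without the upper bounds there are C(22,3) = 1540 ways to split 19 among 4 bins.
Subtract solutions that violate a single cap (substitute x_i' = x_i − (cap_i+1)): x_1 ≥ 8 gives C(14,3) = 364; x_2 ≥ 4 gives C(18,3) = 816; x_3 ≥ 8 gives C(14,3) = 364; x_4 ≥ 9 gives C(13,3) = 286. Together 1830.
Add back pairs where two caps are both exceeded: 120 + 20 + 10 + 120 + 84 + 10 = 364.
By inclusion–exclusion the count is 1540 − 1830 + 364 = 74.

74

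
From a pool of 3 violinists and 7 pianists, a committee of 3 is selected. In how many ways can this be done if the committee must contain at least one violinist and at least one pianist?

Total 3-person selections from all 10: C(10,3) = 120.
Selections missing a whole group: no violinists → C(7,3) = 35; no pianists → C(3,3) = 1.
Both groups omitted at once is impossible, so 120 − 36 = 84.

84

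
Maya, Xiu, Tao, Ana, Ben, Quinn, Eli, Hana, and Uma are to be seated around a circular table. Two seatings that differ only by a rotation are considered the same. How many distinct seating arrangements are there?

Around a circle, 9 distinct people have 9!/9 = (8)! = 40320 rotationally distinct seatings.

40320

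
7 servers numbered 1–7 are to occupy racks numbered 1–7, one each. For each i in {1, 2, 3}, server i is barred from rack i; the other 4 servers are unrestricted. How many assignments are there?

Let Aᵢ (for i ∈ {1, 2, 3}) be the placements that put server i in its forbidden rack. Any j of these fix j positions, leaving (7−j)! ways to fill the rest, and there are C(3,j) ways to pick which j.
By inclusion–exclusion, the number of valid placements is Σ_{j=0}^{3} (−1)^j C(3,j)·(7−j)!.
Computing: 5040 − 2160 + 360 − 24 = 3216.

3216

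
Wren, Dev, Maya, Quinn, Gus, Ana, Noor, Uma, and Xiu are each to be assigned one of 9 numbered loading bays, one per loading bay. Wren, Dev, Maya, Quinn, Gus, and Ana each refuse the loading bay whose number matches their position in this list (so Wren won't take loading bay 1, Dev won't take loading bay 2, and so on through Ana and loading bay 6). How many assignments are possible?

Let Aᵢ (for 1 ≤ i ≤ 6) be the placements that put person i in their forbidden loading bay. Any j of these fix j positions, leaving (9−j)! ways to fill the rest, and there are C(6,j) ways to pick which j.
By inclusion–exclusion, the number of valid placements is Σ_{j=0}^{6} (−1)^j C(6,j)·(9−j)!.
Computing: 362880 − 241920 + 75600 − 14400 + 1800 − 144 + 6 = 183822.

183822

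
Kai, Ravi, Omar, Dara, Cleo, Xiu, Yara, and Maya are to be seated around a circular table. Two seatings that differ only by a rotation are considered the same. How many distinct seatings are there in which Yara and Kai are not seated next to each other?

3600

All circular seatings of 8 people number (7)! = 5040.
Seatings with Yara beside Kai: treat them as a block with 2 internal orders, giving 2 × (6)! = 1440.
Subtracting, 5040 − 1440 = 3600.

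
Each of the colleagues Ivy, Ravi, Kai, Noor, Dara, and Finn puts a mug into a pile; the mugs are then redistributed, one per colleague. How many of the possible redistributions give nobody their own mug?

This is the derangement count D_6: permutations of 6 items with no fixed point.
By inclusion–exclusion this is Σ_{j=0}^{6} (−1)^j C(6,j)·(6−j)!.
Computing: 720 − 720 + 360 − 120 + 30 − 6 + 1 = 265.

265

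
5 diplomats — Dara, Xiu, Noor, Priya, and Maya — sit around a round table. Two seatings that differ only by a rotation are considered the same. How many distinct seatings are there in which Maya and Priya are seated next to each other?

Glue Maya and Priya into a block (2 internal orders). Seating 4 units around a circle gives (3)! arrangements.
So 2 × (3)! = 2 × 6 = 12.

12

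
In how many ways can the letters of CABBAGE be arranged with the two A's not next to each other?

900

There are 7!/(2!·2!) = 1260 arrangements of CABBAGE in total.
If the two A's are adjacent, glue them into one block, leaving 6 items to arrange: (6)!/(2!) = 360 ways.
Hence 1260 − 360 = 900.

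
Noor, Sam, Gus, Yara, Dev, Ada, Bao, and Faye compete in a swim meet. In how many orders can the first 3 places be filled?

336

There are 8 choices for 1st place, 7 for 2nd, and 6 for 3rd.
That gives 8 × 7 × 6 = 336.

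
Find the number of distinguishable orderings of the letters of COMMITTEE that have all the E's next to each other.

Treat the 2 copies of E as a single block. The multiset to arrange is then {EE, C, I, M, M, O, T, T}, 8 items in all.
That gives (8)!/(2!·2!) = 10080 arrangements.

10080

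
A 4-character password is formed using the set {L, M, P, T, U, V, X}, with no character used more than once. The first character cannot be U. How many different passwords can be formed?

720

The first character has 7−1 = 6 choices (anything except U).
The remaining 3 characters are filled from the other 6 symbols without repetition: 6 × 5 × 4 = 120.
Total: 6 × 120 = 720.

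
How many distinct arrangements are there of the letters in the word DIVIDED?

420

The 7 letters of DIVIDED have repeats: D appearing 3 times and I appearing twice.
Dividing 7! = 5040 by 3!·2! = 12 for the repeated letters gives 420.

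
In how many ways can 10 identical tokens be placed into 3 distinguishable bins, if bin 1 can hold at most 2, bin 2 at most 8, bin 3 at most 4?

12

By stars and bars, unrestricted non-negative solutions to x_1+…+x_3 = 10 number C(10+2,2) = 66.
Subtract solutions that violate a single cap (substitute x_i' = x_i − (cap_i+1)): x_1 ≥ 3 gives C(9,2) = 36; x_2 ≥ 9 gives C(3,2) = 3; x_3 ≥ 5 gives C(7,2) = 21. Together 60.
Add back pairs where two caps are both exceeded: 0 + 6 + 0 = 6.
By inclusion–exclusion the count is 66 − 60 + 6 = 12.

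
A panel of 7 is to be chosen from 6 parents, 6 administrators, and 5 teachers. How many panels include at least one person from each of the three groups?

17996

With no constraint there are C(17,7) = 19448 possible selections.
Subtract selections that omit an entire group: no parents → C(11,7) = 330; no administrators → C(11,7) = 330; no teachers → C(12,7) = 792.
Add back selections omitting two groups (i.e. drawn from a single group): C(6,7) + C(6,7) + C(5,7) = 0.
By inclusion–exclusion: 19448 − 1452 + 0 = 17996.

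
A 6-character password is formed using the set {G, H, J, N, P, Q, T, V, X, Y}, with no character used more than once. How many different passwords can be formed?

Choose and order 6 of the 10 symbols: the first character has 10 options, the next 9, and so on down to 5.
10 × 9 × 8 × 7 × 6 × 5 = 151200.

151200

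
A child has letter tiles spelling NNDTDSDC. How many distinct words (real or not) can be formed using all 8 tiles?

3360

NNDTDSDC has 8 letters with D appearing 3 times and N appearing twice.
The number of distinct arrangements is 8!/(3!·2!) = 40320/12 = 3360.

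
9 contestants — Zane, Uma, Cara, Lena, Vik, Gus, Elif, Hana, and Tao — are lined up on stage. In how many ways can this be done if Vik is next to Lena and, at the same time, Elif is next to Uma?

Treat {Vik,Lena} as one block (2 orders) and {Elif,Uma} as another (2 orders).
That leaves 7 units to arrange: 2 × 2 × 7! = 4 × 5040 = 20160.

20160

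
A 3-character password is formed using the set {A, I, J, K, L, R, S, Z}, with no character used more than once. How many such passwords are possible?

Choose and order 3 of the 8 symbols: the first character has 8 options, the next 7, then 6.
That product is 8 × 7 × 6 = 336.

336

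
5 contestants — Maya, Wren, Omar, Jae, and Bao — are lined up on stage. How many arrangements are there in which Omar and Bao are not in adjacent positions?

72

There are 5! = 120 arrangements in all. If Omar and Bao are adjacent, merging them into one block gives 2·(4)! = 48 arrangements.
So 120 − 48 = 72 arrangements keep them apart.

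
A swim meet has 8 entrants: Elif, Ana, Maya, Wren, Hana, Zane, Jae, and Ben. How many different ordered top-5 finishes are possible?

This is an ordered selection of 5 from 8: P(8,5).
That gives 8 × 7 × 6 × 5 × 4 = 6720.

6720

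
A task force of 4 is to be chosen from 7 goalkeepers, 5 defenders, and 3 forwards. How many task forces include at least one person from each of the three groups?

Total 4-person selections from all 15: C(15,4) = 1365.
Selections missing a whole group: no goalkeepers → C(8,4) = 70; no defenders → C(10,4) = 210; no forwards → C(12,4) = 495.
Add back selections omitting two groups (i.e. drawn from a single group): C(7,4) + C(5,4) + C(3,4) = 40.
By inclusion–exclusion: 1365 − 775 + 40 = 630.

630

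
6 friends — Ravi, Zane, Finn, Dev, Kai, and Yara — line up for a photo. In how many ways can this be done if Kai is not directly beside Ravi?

480

Of the 6! = 720 arrangements, those with Kai and Ravi adjacent number 2 × 5! = 240 (treat the pair as a block with 2 internal orders).
Complementary counting: 720 − 240 = 480.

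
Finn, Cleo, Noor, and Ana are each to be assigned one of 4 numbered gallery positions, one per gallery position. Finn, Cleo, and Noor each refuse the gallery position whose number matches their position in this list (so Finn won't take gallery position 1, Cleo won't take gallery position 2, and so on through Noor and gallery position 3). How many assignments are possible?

11

Let Aᵢ (for i ∈ {1, 2, 3}) be the placements that put person i in their forbidden gallery position. Any j of these fix j positions, leaving (4−j)! ways to fill the rest, and there are C(3,j) ways to pick which j.
By inclusion–exclusion, the number of valid placements is Σ_{j=0}^{3} (−1)^j C(3,j)·(4−j)!.
Computing: 24 − 18 + 6 − 1 = 11.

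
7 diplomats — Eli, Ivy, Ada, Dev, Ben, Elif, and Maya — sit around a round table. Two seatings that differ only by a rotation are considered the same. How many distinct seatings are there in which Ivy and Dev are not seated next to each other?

Without the restriction there are (6)! = 720 seatings.
Those with Ivy next to Dev: fuse the pair into one unit and seat 6 units around a circle — 2·(5)! = 240.
Subtracting, 720 − 240 = 480.

480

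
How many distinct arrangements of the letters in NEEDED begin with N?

10

Fix N in the first position and arrange the remaining 5 letters.
Those 5 letters have D appearing twice and E appearing 3 times, giving (5)!/(3!·2!) = 10.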